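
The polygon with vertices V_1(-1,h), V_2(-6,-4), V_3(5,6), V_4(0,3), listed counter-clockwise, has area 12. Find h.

The doubled signed area Σ (x_i y_{i+1} − x_{i+1} y_i) is linear in h.
With h=0 it equals 6; the coefficient of h is 6 (from the two edges through V_1).
So 6·h + 6 = 2·12 = 24 ⇒ h = 3.

3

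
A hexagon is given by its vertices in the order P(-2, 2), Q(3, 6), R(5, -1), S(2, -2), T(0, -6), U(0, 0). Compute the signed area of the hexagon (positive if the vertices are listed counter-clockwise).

-35.5

Apply Gauss's area formula: 2A = Σ (x_i·y_{i+1} − x_{i+1}·y_i), indices taken mod 6.
Σ = (-18) + (-33) + (-8) + (-12) + (0) + (0) = -71
Signed area = Σ/2 = -35.5 (negative ⇒ clockwise traversal).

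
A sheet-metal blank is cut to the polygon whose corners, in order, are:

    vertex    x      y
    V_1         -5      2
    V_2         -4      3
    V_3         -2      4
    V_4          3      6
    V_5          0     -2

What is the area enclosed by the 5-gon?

Apply Gauss's area formula: 2A = Σ (x_i·y_{i+1} − x_{i+1}·y_i), indices taken mod 5.
Σ = (-7) + (-10) + (-24) + (-6) + (-10) = -57
Area = |Σ|/2 = 28.5.

28.5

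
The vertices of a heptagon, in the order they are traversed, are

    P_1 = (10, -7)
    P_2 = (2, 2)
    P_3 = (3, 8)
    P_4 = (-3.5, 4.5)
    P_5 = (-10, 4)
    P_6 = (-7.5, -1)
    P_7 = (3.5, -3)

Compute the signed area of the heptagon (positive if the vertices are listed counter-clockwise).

Σ = (34) + (10) + (41.5) + (31) + (40) + (26) + (5.5) = 188
Signed area = Σ/2 = 94 (positive ⇒ counter-clockwise traversal).

94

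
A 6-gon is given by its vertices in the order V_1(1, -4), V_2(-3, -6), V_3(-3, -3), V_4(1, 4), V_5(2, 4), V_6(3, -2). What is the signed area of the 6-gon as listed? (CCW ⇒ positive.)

-33

Apply the shoelace formula: 2A = Σ (x_i·y_{i+1} − x_{i+1}·y_i), indices taken mod 6.
Σ = (-18) + (-9) + (-9) + (-4) + (-16) + (-10) = -66
Signed area = Σ/2 = -33 (negative ⇒ clockwise traversal).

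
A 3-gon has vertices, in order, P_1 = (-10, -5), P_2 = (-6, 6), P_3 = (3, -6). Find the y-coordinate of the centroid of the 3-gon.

Apply Gauss's area formula. First the cross-terms c_i = x_i·y_{i+1} − x_{i+1}·y_i:
  -90, 18, -75  ⇒  2A = -147, A = -73.5.
Then Σ (y_i + y_{i+1})·c_i = 735, so ȳ = 735 / (6·(-73.5)) = -5/3.

-5/3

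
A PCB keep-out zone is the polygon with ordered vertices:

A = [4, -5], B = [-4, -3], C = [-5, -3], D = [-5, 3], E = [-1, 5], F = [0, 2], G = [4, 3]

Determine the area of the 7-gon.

Cross-terms: -32, -3, -30, -22, -2, -8, -32  ⇒  Σ = -129
Area = |Σ|/2 = 64.5.

64.5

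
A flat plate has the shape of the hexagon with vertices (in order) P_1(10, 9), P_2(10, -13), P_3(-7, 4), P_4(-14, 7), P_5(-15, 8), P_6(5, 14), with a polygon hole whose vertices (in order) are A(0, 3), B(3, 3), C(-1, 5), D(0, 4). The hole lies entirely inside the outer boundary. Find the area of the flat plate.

Outer boundary:
Apply Gauss's area formula: 2A = Σ (x_i·y_{i+1} − x_{i+1}·y_i), indices taken mod 6.
Σ = (-220) + (-51) + (7) + (-7) + (-250) + (-95) = -616
Area = |Σ|/2 = 308.
Hole:
Apply the surveyor's formula: 2A = Σ (x_i·y_{i+1} − x_{i+1}·y_i), indices taken mod 4.
Cross-terms: -9, 18, -4, 0  ⇒  Σ = 5
Area = |Σ|/2 = 2.5.
Net area = 308 − 2.5 = 305.5.

305.5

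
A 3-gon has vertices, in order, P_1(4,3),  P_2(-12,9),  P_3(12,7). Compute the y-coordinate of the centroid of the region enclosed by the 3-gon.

19/3

Apply the shoelace formula. First the cross-terms c_i = x_i·y_{i+1} − x_{i+1}·y_i:
  72, -192, 8  ⇒  2A = -112, A = -56.
Then Σ (y_i + y_{i+1})·c_i = -2128, so ȳ = -2128 / (6·(-56)) = 19/3.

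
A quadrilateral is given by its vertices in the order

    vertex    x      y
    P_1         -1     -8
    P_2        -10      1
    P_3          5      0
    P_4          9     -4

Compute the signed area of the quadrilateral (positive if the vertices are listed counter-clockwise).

Apply the surveyor's formula: 2A = Σ (x_i·y_{i+1} − x_{i+1}·y_i), indices taken mod 4.
Σ = (-81) + (-5) + (-20) + (-76) = -182
Signed area = Σ/2 = -91 (negative ⇒ clockwise traversal).

-91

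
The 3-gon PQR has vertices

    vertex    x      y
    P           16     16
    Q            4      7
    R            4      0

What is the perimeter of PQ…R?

|PQ| = √((-12)² + (-9)²) = √225 = 15
|QR| = √((0)² + (-7)²) = √49 = 7
|RP| = √((12)² + (16)²) = √400 = 20
Perimeter = 15 + 7 + 20 = 42.

42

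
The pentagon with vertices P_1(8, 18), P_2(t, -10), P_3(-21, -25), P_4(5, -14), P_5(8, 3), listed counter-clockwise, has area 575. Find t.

Write out the shoelace sum; only the two edges meeting at P_2 involve t:
2·Area = [(8·(-10) − t·18) + (t·(-25) − (-21)·(-10))] + 666
       = -43·t + 376 = 1150
⇒ t = -18.

-18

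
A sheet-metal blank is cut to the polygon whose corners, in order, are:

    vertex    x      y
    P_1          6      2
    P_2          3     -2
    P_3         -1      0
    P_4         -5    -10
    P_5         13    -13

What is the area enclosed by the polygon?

Σ = (-18) + (-2) + (10) + (195) + (104) = 289
Area = |Σ|/2 = 144.5.

144.5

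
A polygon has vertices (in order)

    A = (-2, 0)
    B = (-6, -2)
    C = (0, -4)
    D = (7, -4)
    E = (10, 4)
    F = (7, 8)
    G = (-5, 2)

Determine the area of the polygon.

117

Apply the shoelace formula: 2A = Σ (x_i·y_{i+1} − x_{i+1}·y_i), indices taken mod 7.
Cross-terms: 4, 24, 28, 68, 52, 54, 4  ⇒  Σ = 234
Area = |Σ|/2 = 117.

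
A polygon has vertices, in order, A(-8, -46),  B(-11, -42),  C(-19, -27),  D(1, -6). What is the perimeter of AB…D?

|AB| = √((-3)² + (4)²) = √25 = 5
|BC| = √((-8)² + (15)²) = √289 = 17
|CD| = √((20)² + (21)²) = √841 = 29
|DA| = √((-9)² + (-40)²) = √1681 = 41
Perimeter = 5 + 17 + 29 + 41 = 92.

92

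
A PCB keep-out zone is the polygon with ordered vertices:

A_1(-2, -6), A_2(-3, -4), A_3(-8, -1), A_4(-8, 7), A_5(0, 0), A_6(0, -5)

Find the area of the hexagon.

Σ = (-10) + (-29) + (-64) + (0) + (0) + (-10) = -113
Area = |Σ|/2 = 56.5.

56.5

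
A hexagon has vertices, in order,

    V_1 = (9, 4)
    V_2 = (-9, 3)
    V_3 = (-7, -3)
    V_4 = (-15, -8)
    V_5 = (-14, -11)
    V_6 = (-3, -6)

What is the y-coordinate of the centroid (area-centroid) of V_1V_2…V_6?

Apply the shoelace formula. First the cross-terms c_i = x_i·y_{i+1} − x_{i+1}·y_i:
  63, 48, 11, 53, 51, 42  ⇒  2A = 268, A = 134.
Then Σ (y_i + y_{i+1})·c_i = -1638, so ȳ = -1638 / (6·134) = -273/134.

-273/134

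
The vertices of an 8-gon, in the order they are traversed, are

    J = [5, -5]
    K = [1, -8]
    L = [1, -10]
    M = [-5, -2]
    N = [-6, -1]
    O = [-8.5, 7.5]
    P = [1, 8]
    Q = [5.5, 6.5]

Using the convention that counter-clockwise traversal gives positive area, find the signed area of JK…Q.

-161.25

Apply Gauss's area formula: 2A = Σ (x_i·y_{i+1} − x_{i+1}·y_i), indices taken mod 8.
Cross-terms: -35, -2, -52, -7, -53.5, -75.5, -37.5, -60  ⇒  Σ = -322.5
Signed area = Σ/2 = -161.25 (negative ⇒ clockwise traversal).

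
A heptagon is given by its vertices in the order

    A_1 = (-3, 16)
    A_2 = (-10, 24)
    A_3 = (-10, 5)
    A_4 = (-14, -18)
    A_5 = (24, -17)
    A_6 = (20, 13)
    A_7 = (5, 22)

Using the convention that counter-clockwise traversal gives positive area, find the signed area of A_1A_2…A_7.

A_1→A_2: (-3)(24) − (-10)(16) = 88
A_2→A_3: (-10)(5) − (-10)(24) = 190
A_3→A_4: (-10)(-18) − (-14)(5) = 250
A_4→A_5: (-14)(-17) − (24)(-18) = 670
A_5→A_6: (24)(13) − (20)(-17) = 652
A_6→A_7: (20)(22) − (5)(13) = 375
A_7→A_1: (5)(16) − (-3)(22) = 146
Σ = 2371
Signed area = Σ/2 = 1185.5 (positive ⇒ counter-clockwise traversal).

1185.5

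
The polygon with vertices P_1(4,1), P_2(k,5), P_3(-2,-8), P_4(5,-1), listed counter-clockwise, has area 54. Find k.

-3

Write out the shoelace sum; only the two edges meeting at P_2 involve k:
2·Area = [(4·5 − k·1) + (k·(-8) − (-2)·5)] + 51
       = -9·k + 81 = 108
⇒ k = -3.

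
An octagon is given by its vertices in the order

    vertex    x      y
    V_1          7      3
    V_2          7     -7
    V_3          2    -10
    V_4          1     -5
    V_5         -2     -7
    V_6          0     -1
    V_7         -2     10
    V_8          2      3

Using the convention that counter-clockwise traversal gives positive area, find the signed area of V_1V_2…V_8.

V_1→V_2: (7)(-7) − (7)(3) = -70
V_2→V_3: (7)(-10) − (2)(-7) = -56
V_3→V_4: (2)(-5) − (1)(-10) = 0
V_4→V_5: (1)(-7) − (-2)(-5) = -17
V_5→V_6: (-2)(-1) − (0)(-7) = 2
V_6→V_7: (0)(10) − (-2)(-1) = -2
V_7→V_8: (-2)(3) − (2)(10) = -26
V_8→V_1: (2)(3) − (7)(3) = -15
Σ = -184
Signed area = Σ/2 = -92 (negative ⇒ clockwise traversal).

-92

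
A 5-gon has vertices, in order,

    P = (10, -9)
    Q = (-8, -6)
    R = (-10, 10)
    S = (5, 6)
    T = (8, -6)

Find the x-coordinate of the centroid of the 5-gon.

-197/177

Apply the shoelace (surveyor's) formula. First the cross-terms c_i = x_i·y_{i+1} − x_{i+1}·y_i:
  -132, -140, -110, -78, -12  ⇒  2A = -472, A = -236.
Then Σ (x_i + x_{i+1})·c_i = 1576, so x̄ = 1576 / (6·(-236)) = -197/177.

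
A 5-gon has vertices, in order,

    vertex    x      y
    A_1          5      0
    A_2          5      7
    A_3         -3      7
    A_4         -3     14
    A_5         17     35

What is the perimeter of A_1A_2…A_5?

|A_1A_2| = √((0)² + (7)²) = √49 = 7
|A_2A_3| = √((-8)² + (0)²) = √64 = 8
|A_3A_4| = √((0)² + (7)²) = √49 = 7
|A_4A_5| = √((20)² + (21)²) = √841 = 29
|A_5A_1| = √((-12)² + (-35)²) = √1369 = 37
Perimeter = 7 + 8 + 7 + 29 + 37 = 88.

88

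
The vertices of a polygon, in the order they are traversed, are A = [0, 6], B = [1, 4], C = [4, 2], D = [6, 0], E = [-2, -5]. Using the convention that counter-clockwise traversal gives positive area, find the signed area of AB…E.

-37

Apply the shoelace formula: 2A = Σ (x_i·y_{i+1} − x_{i+1}·y_i), indices taken mod 5.
Σ = (-6) + (-14) + (-12) + (-30) + (-12) = -74
Signed area = Σ/2 = -37 (negative ⇒ clockwise traversal).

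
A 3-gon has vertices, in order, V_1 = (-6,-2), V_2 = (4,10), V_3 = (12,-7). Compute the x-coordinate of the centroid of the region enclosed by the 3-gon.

10/3

Apply the surveyor's formula. First the cross-terms c_i = x_i·y_{i+1} − x_{i+1}·y_i:
  -52, -148, -66  ⇒  2A = -266, A = -133.
Then Σ (x_i + x_{i+1})·c_i = -2660, so x̄ = -2660 / (6·(-133)) = 10/3.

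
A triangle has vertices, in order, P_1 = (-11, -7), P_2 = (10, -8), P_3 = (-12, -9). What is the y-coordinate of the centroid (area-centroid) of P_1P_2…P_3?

Apply the shoelace (surveyor's) formula. First the cross-terms c_i = x_i·y_{i+1} − x_{i+1}·y_i:
  158, -186, -15  ⇒  2A = -43, A = -21.5.
Then Σ (y_i + y_{i+1})·c_i = 1032, so ȳ = 1032 / (6·(-21.5)) = -8.

-8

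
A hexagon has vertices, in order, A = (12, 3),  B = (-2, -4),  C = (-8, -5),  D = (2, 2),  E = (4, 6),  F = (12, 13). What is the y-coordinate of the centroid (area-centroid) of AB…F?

335/103

Apply Gauss's area formula. First the cross-terms c_i = x_i·y_{i+1} − x_{i+1}·y_i:
  -42, -22, -6, 4, -20, -120  ⇒  2A = -206, A = -103.
Then Σ (y_i + y_{i+1})·c_i = -2010, so ȳ = -2010 / (6·(-103)) = 335/103.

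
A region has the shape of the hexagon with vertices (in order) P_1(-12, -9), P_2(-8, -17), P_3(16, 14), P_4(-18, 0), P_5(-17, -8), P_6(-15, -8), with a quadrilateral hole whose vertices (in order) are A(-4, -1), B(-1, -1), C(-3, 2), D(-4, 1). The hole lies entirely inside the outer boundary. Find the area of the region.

Outer boundary:
Apply the surveyor's formula: 2A = Σ (x_i·y_{i+1} − x_{i+1}·y_i), indices taken mod 6.
Σ = (132) + (160) + (252) + (144) + (16) + (39) = 743
Area = |Σ|/2 = 371.5.
Hole:
A→B: (-4)(-1) − (-1)(-1) = 3
B→C: (-1)(2) − (-3)(-1) = -5
C→D: (-3)(1) − (-4)(2) = 5
D→A: (-4)(-1) − (-4)(1) = 8
Σ = 11
Area = |Σ|/2 = 5.5.
Net area = 371.5 − 5.5 = 366.

366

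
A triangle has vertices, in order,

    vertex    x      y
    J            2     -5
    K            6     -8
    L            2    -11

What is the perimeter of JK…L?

16

|JK| = √((4)² + (-3)²) = √25 = 5
|KL| = √((-4)² + (-3)²) = √25 = 5
|LJ| = √((0)² + (6)²) = √36 = 6
Perimeter = 5 + 5 + 6 = 16.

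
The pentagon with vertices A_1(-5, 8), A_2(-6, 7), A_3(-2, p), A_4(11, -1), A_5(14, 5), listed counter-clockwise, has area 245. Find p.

-15

Write out the shoelace sum; only the two edges meeting at A_3 involve p:
2·Area = [((-6)·p − (-2)·7) + ((-2)·(-1) − 11·p)] + 219
       = -17·p + 235 = 490
⇒ p = -15.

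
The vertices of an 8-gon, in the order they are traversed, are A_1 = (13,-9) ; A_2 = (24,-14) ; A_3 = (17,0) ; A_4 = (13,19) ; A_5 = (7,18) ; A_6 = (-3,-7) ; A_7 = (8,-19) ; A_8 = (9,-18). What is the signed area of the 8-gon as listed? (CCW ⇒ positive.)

Apply Gauss's area formula: 2A = Σ (x_i·y_{i+1} − x_{i+1}·y_i), indices taken mod 8.
Σ = (34) + (238) + (323) + (101) + (5) + (113) + (27) + (153) = 994
Signed area = Σ/2 = 497 (positive ⇒ counter-clockwise traversal).

497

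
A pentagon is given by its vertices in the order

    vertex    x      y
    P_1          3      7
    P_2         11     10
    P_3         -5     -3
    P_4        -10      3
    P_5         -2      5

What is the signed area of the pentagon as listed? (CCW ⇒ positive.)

Apply the shoelace (surveyor's) formula: 2A = Σ (x_i·y_{i+1} − x_{i+1}·y_i), indices taken mod 5.
Σ = (-47) + (17) + (-45) + (-44) + (-29) = -148
Signed area = Σ/2 = -74 (negative ⇒ clockwise traversal).

-74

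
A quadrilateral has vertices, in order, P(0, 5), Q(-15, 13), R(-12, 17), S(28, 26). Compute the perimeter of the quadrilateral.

98

|PQ| = √((-15)² + (8)²) = √289 = 17
|QR| = √((3)² + (4)²) = √25 = 5
|RS| = √((40)² + (9)²) = √1681 = 41
|SP| = √((-28)² + (-21)²) = √1225 = 35
Perimeter = 17 + 5 + 41 + 35 = 98.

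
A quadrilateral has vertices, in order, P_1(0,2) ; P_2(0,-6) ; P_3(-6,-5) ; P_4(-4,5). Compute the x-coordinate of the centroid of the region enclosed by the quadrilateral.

-374/141

Apply the shoelace formula. First the cross-terms c_i = x_i·y_{i+1} − x_{i+1}·y_i:
  0, -36, -50, -8  ⇒  2A = -94, A = -47.
Then Σ (x_i + x_{i+1})·c_i = 748, so x̄ = 748 / (6·(-47)) = -374/141.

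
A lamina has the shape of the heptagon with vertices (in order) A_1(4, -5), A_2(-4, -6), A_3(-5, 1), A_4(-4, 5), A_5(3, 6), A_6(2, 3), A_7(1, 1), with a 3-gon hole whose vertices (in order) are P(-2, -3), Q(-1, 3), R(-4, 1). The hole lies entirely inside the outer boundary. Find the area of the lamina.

67.5

Outer boundary:
Apply the surveyor's formula: 2A = Σ (x_i·y_{i+1} − x_{i+1}·y_i), indices taken mod 7.
Cross-terms: -44, -34, -21, -39, -3, -1, -9  ⇒  Σ = -151
Area = |Σ|/2 = 75.5.
Hole:
Apply Gauss's area formula: 2A = Σ (x_i·y_{i+1} − x_{i+1}·y_i), indices taken mod 3.
P→Q: (-2)(3) − (-1)(-3) = -9
Q→R: (-1)(1) − (-4)(3) = 11
R→P: (-4)(-3) − (-2)(1) = 14
Σ = 16
Area = |Σ|/2 = 8.
Net area = 75.5 − 8 = 67.5.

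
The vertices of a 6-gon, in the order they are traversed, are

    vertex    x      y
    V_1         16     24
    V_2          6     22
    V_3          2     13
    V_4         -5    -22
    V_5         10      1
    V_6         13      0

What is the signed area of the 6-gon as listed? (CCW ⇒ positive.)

Σ = (208) + (34) + (21) + (215) + (-13) + (312) = 777
Signed area = Σ/2 = 388.5 (positive ⇒ counter-clockwise traversal).

388.5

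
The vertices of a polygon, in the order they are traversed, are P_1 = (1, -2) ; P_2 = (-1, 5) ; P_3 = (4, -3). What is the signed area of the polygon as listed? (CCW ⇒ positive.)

-9.5

Apply the shoelace formula: 2A = Σ (x_i·y_{i+1} − x_{i+1}·y_i), indices taken mod 3.
Cross-terms: 3, -17, -5  ⇒  Σ = -19
Signed area = Σ/2 = -9.5 (negative ⇒ clockwise traversal).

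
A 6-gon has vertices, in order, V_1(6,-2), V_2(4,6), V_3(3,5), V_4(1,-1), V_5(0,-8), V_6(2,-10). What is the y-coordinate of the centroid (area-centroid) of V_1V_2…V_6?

-361/153

Apply the shoelace (surveyor's) formula. First the cross-terms c_i = x_i·y_{i+1} − x_{i+1}·y_i:
  44, 2, -8, -8, 16, 56  ⇒  2A = 102, A = 51.
Then Σ (y_i + y_{i+1})·c_i = -722, so ȳ = -722 / (6·51) = -361/153.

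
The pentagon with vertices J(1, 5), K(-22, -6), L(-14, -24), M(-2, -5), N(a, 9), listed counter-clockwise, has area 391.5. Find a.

Write out the shoelace sum; only the two edges meeting at N involve a:
2·Area = [((-2)·9 − a·(-5)) + (a·5 − 1·9)] + 570
       = 10·a + 543 = 783
⇒ a = 24.

24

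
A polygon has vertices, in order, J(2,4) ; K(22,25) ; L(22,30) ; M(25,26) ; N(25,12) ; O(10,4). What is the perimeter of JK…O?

|JK| = √((20)² + (21)²) = √841 = 29
|KL| = √((0)² + (5)²) = √25 = 5
|LM| = √((3)² + (-4)²) = √25 = 5
|MN| = √((0)² + (-14)²) = √196 = 14
|NO| = √((-15)² + (-8)²) = √289 = 17
|OJ| = √((-8)² + (0)²) = √64 = 8
Perimeter = 29 + 5 + 5 + 14 + 17 + 8 = 78.

78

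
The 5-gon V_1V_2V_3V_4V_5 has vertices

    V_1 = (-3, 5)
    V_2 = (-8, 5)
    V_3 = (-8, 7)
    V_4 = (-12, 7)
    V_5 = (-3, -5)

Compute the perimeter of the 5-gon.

|V_1V_2| = √((-5)² + (0)²) = √25 = 5
|V_2V_3| = √((0)² + (2)²) = √4 = 2
|V_3V_4| = √((-4)² + (0)²) = √16 = 4
|V_4V_5| = √((9)² + (-12)²) = √225 = 15
|V_5V_1| = √((0)² + (10)²) = √100 = 10
Perimeter = 5 + 2 + 4 + 15 + 10 = 36.

36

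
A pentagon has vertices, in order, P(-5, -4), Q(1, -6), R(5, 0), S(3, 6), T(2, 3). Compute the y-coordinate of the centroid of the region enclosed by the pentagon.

-187/147

Apply the surveyor's formula. First the cross-terms c_i = x_i·y_{i+1} − x_{i+1}·y_i:
  34, 30, 30, -3, 7  ⇒  2A = 98, A = 49.
Then Σ (y_i + y_{i+1})·c_i = -374, so ȳ = -374 / (6·49) = -187/147.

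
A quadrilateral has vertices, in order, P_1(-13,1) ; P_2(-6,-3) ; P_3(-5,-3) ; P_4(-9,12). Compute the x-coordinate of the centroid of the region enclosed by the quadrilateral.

-242/27

Apply the surveyor's formula. First the cross-terms c_i = x_i·y_{i+1} − x_{i+1}·y_i:
  45, 3, -87, 147  ⇒  2A = 108, A = 54.
Then Σ (x_i + x_{i+1})·c_i = -2904, so x̄ = -2904 / (6·54) = -242/27.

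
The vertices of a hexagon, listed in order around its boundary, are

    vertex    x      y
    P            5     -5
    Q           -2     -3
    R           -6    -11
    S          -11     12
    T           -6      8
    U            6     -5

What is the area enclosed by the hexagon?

Σ = (-25) + (4) + (-193) + (-16) + (-18) + (-5) = -253
Area = |Σ|/2 = 126.5.

126.5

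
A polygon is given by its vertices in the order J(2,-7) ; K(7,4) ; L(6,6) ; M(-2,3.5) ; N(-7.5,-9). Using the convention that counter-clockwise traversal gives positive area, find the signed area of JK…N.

Apply Gauss's area formula: 2A = Σ (x_i·y_{i+1} − x_{i+1}·y_i), indices taken mod 5.
Σ = (57) + (18) + (33) + (44.25) + (70.5) = 222.75
Signed area = Σ/2 = 111.375 (positive ⇒ counter-clockwise traversal).

111.375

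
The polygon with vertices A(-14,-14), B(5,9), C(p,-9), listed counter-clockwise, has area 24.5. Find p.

-12

The doubled signed area Σ (x_i y_{i+1} − x_{i+1} y_i) is linear in p.
With p=0 it equals -227; the coefficient of p is -23 (from the two edges through C).
So -23·p + -227 = 2·24.5 = 49 ⇒ p = -12.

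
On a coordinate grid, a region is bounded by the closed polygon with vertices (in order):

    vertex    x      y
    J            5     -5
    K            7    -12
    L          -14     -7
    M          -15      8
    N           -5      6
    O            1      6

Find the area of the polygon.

290

J→K: (5)(-12) − (7)(-5) = -25
K→L: (7)(-7) − (-14)(-12) = -217
L→M: (-14)(8) − (-15)(-7) = -217
M→N: (-15)(6) − (-5)(8) = -50
N→O: (-5)(6) − (1)(6) = -36
O→J: (1)(-5) − (5)(6) = -35
Σ = -580
Area = |Σ|/2 = 290.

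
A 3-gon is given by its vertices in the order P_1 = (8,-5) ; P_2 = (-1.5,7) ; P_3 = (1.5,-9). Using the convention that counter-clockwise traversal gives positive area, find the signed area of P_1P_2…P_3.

Σ = (48.5) + (3) + (64.5) = 116
Signed area = Σ/2 = 58 (positive ⇒ counter-clockwise traversal).

58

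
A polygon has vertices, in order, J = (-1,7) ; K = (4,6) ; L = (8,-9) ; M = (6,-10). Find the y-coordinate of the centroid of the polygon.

Apply the surveyor's formula. First the cross-terms c_i = x_i·y_{i+1} − x_{i+1}·y_i:
  -34, -84, -26, 32  ⇒  2A = -112, A = -56.
Then Σ (y_i + y_{i+1})·c_i = 208, so ȳ = 208 / (6·(-56)) = -13/21.

-13/21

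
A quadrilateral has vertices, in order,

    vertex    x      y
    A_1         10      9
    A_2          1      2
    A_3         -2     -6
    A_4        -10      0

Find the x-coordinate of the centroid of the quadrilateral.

-281/141

Apply the surveyor's formula. First the cross-terms c_i = x_i·y_{i+1} − x_{i+1}·y_i:
  11, -2, -60, -90  ⇒  2A = -141, A = -70.5.
Then Σ (x_i + x_{i+1})·c_i = 843, so x̄ = 843 / (6·(-70.5)) = -281/141.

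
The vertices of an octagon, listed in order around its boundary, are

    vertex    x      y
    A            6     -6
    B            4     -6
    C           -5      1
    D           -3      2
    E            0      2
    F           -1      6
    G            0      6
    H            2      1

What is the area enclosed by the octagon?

42.5

Apply the shoelace (surveyor's) formula: 2A = Σ (x_i·y_{i+1} − x_{i+1}·y_i), indices taken mod 8.
Cross-terms: -12, -26, -7, -6, 2, -6, -12, -18  ⇒  Σ = -85
Area = |Σ|/2 = 42.5.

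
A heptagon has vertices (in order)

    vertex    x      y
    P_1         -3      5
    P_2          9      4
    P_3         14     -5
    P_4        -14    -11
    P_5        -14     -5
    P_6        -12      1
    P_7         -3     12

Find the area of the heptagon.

330

Apply Gauss's area formula: 2A = Σ (x_i·y_{i+1} − x_{i+1}·y_i), indices taken mod 7.
P_1→P_2: (-3)(4) − (9)(5) = -57
P_2→P_3: (9)(-5) − (14)(4) = -101
P_3→P_4: (14)(-11) − (-14)(-5) = -224
P_4→P_5: (-14)(-5) − (-14)(-11) = -84
P_5→P_6: (-14)(1) − (-12)(-5) = -74
P_6→P_7: (-12)(12) − (-3)(1) = -141
P_7→P_1: (-3)(5) − (-3)(12) = 21
Σ = -660
Area = |Σ|/2 = 330.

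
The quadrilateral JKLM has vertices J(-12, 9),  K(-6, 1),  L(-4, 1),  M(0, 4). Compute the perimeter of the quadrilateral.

30

|JK| = √((6)² + (-8)²) = √100 = 10
|KL| = √((2)² + (0)²) = √4 = 2
|LM| = √((4)² + (3)²) = √25 = 5
|MJ| = √((-12)² + (5)²) = √169 = 13
Perimeter = 10 + 2 + 5 + 13 = 30.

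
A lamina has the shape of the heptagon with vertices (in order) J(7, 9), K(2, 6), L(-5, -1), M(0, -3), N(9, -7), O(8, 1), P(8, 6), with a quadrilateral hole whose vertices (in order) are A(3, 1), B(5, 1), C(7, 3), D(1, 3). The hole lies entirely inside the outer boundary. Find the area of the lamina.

Outer boundary:
Apply the surveyor's formula: 2A = Σ (x_i·y_{i+1} − x_{i+1}·y_i), indices taken mod 7.
J→K: (7)(6) − (2)(9) = 24
K→L: (2)(-1) − (-5)(6) = 28
L→M: (-5)(-3) − (0)(-1) = 15
M→N: (0)(-7) − (9)(-3) = 27
N→O: (9)(1) − (8)(-7) = 65
O→P: (8)(6) − (8)(1) = 40
P→J: (8)(9) − (7)(6) = 30
Σ = 229
Area = |Σ|/2 = 114.5.
Hole:
Cross-terms: -2, 8, 18, -8  ⇒  Σ = 16
Area = |Σ|/2 = 8.
Net area = 114.5 − 8 = 106.5.

106.5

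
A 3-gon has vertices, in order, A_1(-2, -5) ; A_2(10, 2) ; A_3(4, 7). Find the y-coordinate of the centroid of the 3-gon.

Apply Gauss's area formula. First the cross-terms c_i = x_i·y_{i+1} − x_{i+1}·y_i:
  46, 62, -6  ⇒  2A = 102, A = 51.
Then Σ (y_i + y_{i+1})·c_i = 408, so ȳ = 408 / (6·51) = 4/3.

4/3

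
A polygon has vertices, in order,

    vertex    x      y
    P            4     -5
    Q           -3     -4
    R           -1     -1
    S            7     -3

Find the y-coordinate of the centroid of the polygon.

Apply the surveyor's formula. First the cross-terms c_i = x_i·y_{i+1} − x_{i+1}·y_i:
  -31, -1, 10, -23  ⇒  2A = -45, A = -22.5.
Then Σ (y_i + y_{i+1})·c_i = 428, so ȳ = 428 / (6·(-22.5)) = -428/135.

-428/135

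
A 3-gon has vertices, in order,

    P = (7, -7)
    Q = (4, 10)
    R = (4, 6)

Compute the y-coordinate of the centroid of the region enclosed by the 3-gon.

3

Apply the shoelace formula. First the cross-terms c_i = x_i·y_{i+1} − x_{i+1}·y_i:
  98, -16, -70  ⇒  2A = 12, A = 6.
Then Σ (y_i + y_{i+1})·c_i = 108, so ȳ = 108 / (6·6) = 3.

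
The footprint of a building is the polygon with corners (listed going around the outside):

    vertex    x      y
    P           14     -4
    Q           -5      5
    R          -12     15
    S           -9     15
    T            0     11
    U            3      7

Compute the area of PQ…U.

Apply Gauss's area formula: 2A = Σ (x_i·y_{i+1} − x_{i+1}·y_i), indices taken mod 6.
Cross-terms: 50, -15, -45, -99, -33, -110  ⇒  Σ = -252
Area = |Σ|/2 = 126.

126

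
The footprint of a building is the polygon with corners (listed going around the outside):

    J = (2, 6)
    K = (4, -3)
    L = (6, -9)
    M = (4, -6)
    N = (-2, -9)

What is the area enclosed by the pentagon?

45

Apply the shoelace (surveyor's) formula: 2A = Σ (x_i·y_{i+1} − x_{i+1}·y_i), indices taken mod 5.
J→K: (2)(-3) − (4)(6) = -30
K→L: (4)(-9) − (6)(-3) = -18
L→M: (6)(-6) − (4)(-9) = 0
M→N: (4)(-9) − (-2)(-6) = -48
N→J: (-2)(6) − (2)(-9) = 6
Σ = -90
Area = |Σ|/2 = 45.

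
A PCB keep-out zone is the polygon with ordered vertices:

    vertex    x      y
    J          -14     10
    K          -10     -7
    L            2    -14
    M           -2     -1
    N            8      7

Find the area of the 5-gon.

Apply Gauss's area formula: 2A = Σ (x_i·y_{i+1} − x_{i+1}·y_i), indices taken mod 5.
Σ = (198) + (154) + (-30) + (-6) + (178) = 494
Area = |Σ|/2 = 247.

247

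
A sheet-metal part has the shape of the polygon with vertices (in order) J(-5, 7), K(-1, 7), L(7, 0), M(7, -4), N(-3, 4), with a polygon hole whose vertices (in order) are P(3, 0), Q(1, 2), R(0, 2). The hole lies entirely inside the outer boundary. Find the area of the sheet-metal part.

44

Outer boundary:
Apply the surveyor's formula: 2A = Σ (x_i·y_{i+1} − x_{i+1}·y_i), indices taken mod 5.
J→K: (-5)(7) − (-1)(7) = -28
K→L: (-1)(0) − (7)(7) = -49
L→M: (7)(-4) − (7)(0) = -28
M→N: (7)(4) − (-3)(-4) = 16
N→J: (-3)(7) − (-5)(4) = -1
Σ = -90
Area = |Σ|/2 = 45.
Hole:
Apply the shoelace (surveyor's) formula: 2A = Σ (x_i·y_{i+1} − x_{i+1}·y_i), indices taken mod 3.
P→Q: (3)(2) − (1)(0) = 6
Q→R: (1)(2) − (0)(2) = 2
R→P: (0)(0) − (3)(2) = -6
Σ = 2
Area = |Σ|/2 = 1.
Net area = 45 − 1 = 44.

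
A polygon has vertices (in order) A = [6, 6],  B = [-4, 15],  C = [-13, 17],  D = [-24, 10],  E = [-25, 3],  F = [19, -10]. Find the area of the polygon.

532

Apply the shoelace (surveyor's) formula: 2A = Σ (x_i·y_{i+1} − x_{i+1}·y_i), indices taken mod 6.
A→B: (6)(15) − (-4)(6) = 114
B→C: (-4)(17) − (-13)(15) = 127
C→D: (-13)(10) − (-24)(17) = 278
D→E: (-24)(3) − (-25)(10) = 178
E→F: (-25)(-10) − (19)(3) = 193
F→A: (19)(6) − (6)(-10) = 174
Σ = 1064
Area = |Σ|/2 = 532.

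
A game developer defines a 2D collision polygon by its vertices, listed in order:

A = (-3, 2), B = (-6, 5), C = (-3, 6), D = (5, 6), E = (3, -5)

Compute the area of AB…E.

62

Apply the surveyor's formula: 2A = Σ (x_i·y_{i+1} − x_{i+1}·y_i), indices taken mod 5.
Σ = (-3) + (-21) + (-48) + (-43) + (-9) = -124
Area = |Σ|/2 = 62.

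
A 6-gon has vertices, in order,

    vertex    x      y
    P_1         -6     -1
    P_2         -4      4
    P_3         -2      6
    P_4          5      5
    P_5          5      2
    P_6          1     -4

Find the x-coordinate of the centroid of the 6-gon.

Apply the shoelace (surveyor's) formula. First the cross-terms c_i = x_i·y_{i+1} − x_{i+1}·y_i:
  -28, -16, -40, -15, -22, -25  ⇒  2A = -146, A = -73.
Then Σ (x_i + x_{i+1})·c_i = 99, so x̄ = 99 / (6·(-73)) = -33/146.

-33/146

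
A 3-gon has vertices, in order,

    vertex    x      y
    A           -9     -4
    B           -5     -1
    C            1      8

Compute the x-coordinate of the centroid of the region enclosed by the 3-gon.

-13/3

Apply the shoelace (surveyor's) formula. First the cross-terms c_i = x_i·y_{i+1} − x_{i+1}·y_i:
  -11, -39, 68  ⇒  2A = 18, A = 9.
Then Σ (x_i + x_{i+1})·c_i = -234, so x̄ = -234 / (6·9) = -13/3.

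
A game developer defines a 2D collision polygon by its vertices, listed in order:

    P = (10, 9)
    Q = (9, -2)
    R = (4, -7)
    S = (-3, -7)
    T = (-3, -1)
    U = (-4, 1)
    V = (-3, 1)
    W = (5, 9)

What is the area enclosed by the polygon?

Cross-terms: -101, -55, -49, -18, -7, -1, -32, -45  ⇒  Σ = -308
Area = |Σ|/2 = 154.

154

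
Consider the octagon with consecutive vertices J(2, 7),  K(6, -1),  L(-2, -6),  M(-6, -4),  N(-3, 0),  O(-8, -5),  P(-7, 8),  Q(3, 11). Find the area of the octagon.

154

Σ = (-44) + (-38) + (-28) + (-12) + (15) + (-99) + (-101) + (-1) = -308
Area = |Σ|/2 = 154.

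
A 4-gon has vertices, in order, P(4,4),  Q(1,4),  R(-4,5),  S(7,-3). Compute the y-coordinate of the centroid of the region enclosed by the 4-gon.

1.86

Apply the shoelace (surveyor's) formula. First the cross-terms c_i = x_i·y_{i+1} − x_{i+1}·y_i:
  12, 21, -23, 40  ⇒  2A = 50, A = 25.
Then Σ (y_i + y_{i+1})·c_i = 279, so ȳ = 279 / (6·25) = 1.86.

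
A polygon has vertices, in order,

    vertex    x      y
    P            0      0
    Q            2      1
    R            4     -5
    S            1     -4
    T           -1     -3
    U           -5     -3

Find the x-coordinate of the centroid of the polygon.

67/132

Apply the surveyor's formula. First the cross-terms c_i = x_i·y_{i+1} − x_{i+1}·y_i:
  0, -14, -11, -7, -12, 0  ⇒  2A = -44, A = -22.
Then Σ (x_i + x_{i+1})·c_i = -67, so x̄ = -67 / (6·(-22)) = 67/132.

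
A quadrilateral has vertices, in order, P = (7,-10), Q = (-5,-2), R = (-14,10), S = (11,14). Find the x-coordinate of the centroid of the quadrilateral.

92/123

Apply the surveyor's formula. First the cross-terms c_i = x_i·y_{i+1} − x_{i+1}·y_i:
  -64, -78, -306, -208  ⇒  2A = -656, A = -328.
Then Σ (x_i + x_{i+1})·c_i = -1472, so x̄ = -1472 / (6·(-328)) = 92/123.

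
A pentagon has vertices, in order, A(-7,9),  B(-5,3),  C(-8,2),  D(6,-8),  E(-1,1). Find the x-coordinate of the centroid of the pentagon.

Apply the shoelace formula. First the cross-terms c_i = x_i·y_{i+1} − x_{i+1}·y_i:
  24, 14, 52, -2, -2  ⇒  2A = 86, A = 43.
Then Σ (x_i + x_{i+1})·c_i = -568, so x̄ = -568 / (6·43) = -284/129.

-284/129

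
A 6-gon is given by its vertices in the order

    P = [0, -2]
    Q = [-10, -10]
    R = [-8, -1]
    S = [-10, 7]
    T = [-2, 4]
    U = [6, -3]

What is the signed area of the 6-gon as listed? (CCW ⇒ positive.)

Apply Gauss's area formula: 2A = Σ (x_i·y_{i+1} − x_{i+1}·y_i), indices taken mod 6.
P→Q: (0)(-10) − (-10)(-2) = -20
Q→R: (-10)(-1) − (-8)(-10) = -70
R→S: (-8)(7) − (-10)(-1) = -66
S→T: (-10)(4) − (-2)(7) = -26
T→U: (-2)(-3) − (6)(4) = -18
U→P: (6)(-2) − (0)(-3) = -12
Σ = -212
Signed area = Σ/2 = -106 (negative ⇒ clockwise traversal).

-106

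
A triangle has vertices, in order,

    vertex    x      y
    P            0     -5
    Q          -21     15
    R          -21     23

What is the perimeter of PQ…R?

72

|PQ| = √((-21)² + (20)²) = √841 = 29
|QR| = √((0)² + (8)²) = √64 = 8
|RP| = √((21)² + (-28)²) = √1225 = 35
Perimeter = 29 + 8 + 35 = 72.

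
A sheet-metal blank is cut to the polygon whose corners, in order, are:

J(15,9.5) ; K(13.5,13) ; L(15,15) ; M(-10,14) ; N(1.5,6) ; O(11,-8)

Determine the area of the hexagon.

249.875

Apply the shoelace formula: 2A = Σ (x_i·y_{i+1} − x_{i+1}·y_i), indices taken mod 6.
Σ = (66.75) + (7.5) + (360) + (-81) + (-78) + (224.5) = 499.75
Area = |Σ|/2 = 249.875.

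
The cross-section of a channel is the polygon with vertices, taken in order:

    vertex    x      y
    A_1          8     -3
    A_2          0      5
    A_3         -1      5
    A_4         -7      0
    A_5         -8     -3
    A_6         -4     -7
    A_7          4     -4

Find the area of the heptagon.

104.5

Apply Gauss's area formula: 2A = Σ (x_i·y_{i+1} − x_{i+1}·y_i), indices taken mod 7.
Σ = (40) + (5) + (35) + (21) + (44) + (44) + (20) = 209
Area = |Σ|/2 = 104.5.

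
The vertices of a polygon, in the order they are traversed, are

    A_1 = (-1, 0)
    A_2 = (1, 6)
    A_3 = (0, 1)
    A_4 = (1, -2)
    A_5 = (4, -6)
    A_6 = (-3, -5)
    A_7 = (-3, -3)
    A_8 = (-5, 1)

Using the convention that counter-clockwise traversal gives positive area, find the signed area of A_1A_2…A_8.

-32.5

Apply the shoelace (surveyor's) formula: 2A = Σ (x_i·y_{i+1} − x_{i+1}·y_i), indices taken mod 8.
Σ = (-6) + (1) + (-1) + (2) + (-38) + (-6) + (-18) + (1) = -65
Signed area = Σ/2 = -32.5 (negative ⇒ clockwise traversal).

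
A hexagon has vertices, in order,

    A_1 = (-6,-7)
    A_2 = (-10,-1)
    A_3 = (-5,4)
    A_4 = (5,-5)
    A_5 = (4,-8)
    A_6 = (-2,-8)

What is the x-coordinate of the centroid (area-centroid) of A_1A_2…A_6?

Apply the shoelace formula. First the cross-terms c_i = x_i·y_{i+1} − x_{i+1}·y_i:
  -64, -45, 5, -20, -48, -34  ⇒  2A = -206, A = -103.
Then Σ (x_i + x_{i+1})·c_i = 1695, so x̄ = 1695 / (6·(-103)) = -565/206.

-565/206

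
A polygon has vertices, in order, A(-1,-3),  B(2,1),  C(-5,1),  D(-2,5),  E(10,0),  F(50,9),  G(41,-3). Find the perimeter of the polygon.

128

|AB| = √((3)² + (4)²) = √25 = 5
|BC| = √((-7)² + (0)²) = √49 = 7
|CD| = √((3)² + (4)²) = √25 = 5
|DE| = √((12)² + (-5)²) = √169 = 13
|EF| = √((40)² + (9)²) = √1681 = 41
|FG| = √((-9)² + (-12)²) = √225 = 15
|GA| = √((-42)² + (0)²) = √1764 = 42
Perimeter = 5 + 7 + 5 + 13 + 41 + 15 + 42 = 128.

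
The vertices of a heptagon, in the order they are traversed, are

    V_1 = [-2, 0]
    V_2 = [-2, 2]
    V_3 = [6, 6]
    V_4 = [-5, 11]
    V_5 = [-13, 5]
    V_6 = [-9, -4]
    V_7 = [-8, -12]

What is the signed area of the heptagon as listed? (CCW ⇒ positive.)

167.5

Apply the shoelace (surveyor's) formula: 2A = Σ (x_i·y_{i+1} − x_{i+1}·y_i), indices taken mod 7.
V_1→V_2: (-2)(2) − (-2)(0) = -4
V_2→V_3: (-2)(6) − (6)(2) = -24
V_3→V_4: (6)(11) − (-5)(6) = 96
V_4→V_5: (-5)(5) − (-13)(11) = 118
V_5→V_6: (-13)(-4) − (-9)(5) = 97
V_6→V_7: (-9)(-12) − (-8)(-4) = 76
V_7→V_1: (-8)(0) − (-2)(-12) = -24
Σ = 335
Signed area = Σ/2 = 167.5 (positive ⇒ counter-clockwise traversal).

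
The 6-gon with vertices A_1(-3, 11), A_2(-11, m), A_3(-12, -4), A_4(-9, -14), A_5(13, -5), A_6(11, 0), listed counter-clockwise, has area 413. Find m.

14

The doubled signed area Σ (x_i y_{i+1} − x_{i+1} y_i) is linear in m.
With m=0 it equals 700; the coefficient of m is 9 (from the two edges through A_2).
So 9·m + 700 = 2·413 = 826 ⇒ m = 14.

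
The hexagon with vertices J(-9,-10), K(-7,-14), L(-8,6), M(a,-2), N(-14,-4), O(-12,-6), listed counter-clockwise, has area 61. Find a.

-13

The doubled signed area Σ (x_i y_{i+1} − x_{i+1} y_i) is linear in a.
With a=0 it equals -8; the coefficient of a is -10 (from the two edges through M).
So -10·a + -8 = 2·61 = 122 ⇒ a = -13.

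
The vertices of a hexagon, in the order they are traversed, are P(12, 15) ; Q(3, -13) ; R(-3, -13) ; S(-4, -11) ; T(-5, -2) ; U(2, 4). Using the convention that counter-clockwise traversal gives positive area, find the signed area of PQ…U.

P→Q: (12)(-13) − (3)(15) = -201
Q→R: (3)(-13) − (-3)(-13) = -78
R→S: (-3)(-11) − (-4)(-13) = -19
S→T: (-4)(-2) − (-5)(-11) = -47
T→U: (-5)(4) − (2)(-2) = -16
U→P: (2)(15) − (12)(4) = -18
Σ = -379
Signed area = Σ/2 = -189.5 (negative ⇒ clockwise traversal).

-189.5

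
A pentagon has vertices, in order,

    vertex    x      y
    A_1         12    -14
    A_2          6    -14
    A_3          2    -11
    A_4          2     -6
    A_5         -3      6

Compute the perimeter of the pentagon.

54

|A_1A_2| = √((-6)² + (0)²) = √36 = 6
|A_2A_3| = √((-4)² + (3)²) = √25 = 5
|A_3A_4| = √((0)² + (5)²) = √25 = 5
|A_4A_5| = √((-5)² + (12)²) = √169 = 13
|A_5A_1| = √((15)² + (-20)²) = √625 = 25
Perimeter = 6 + 5 + 5 + 13 + 25 = 54.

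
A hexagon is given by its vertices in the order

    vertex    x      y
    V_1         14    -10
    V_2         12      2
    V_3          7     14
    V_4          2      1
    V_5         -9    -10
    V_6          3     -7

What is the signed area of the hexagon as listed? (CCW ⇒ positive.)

Σ = (148) + (154) + (-21) + (-11) + (93) + (68) = 431
Signed area = Σ/2 = 215.5 (positive ⇒ counter-clockwise traversal).

215.5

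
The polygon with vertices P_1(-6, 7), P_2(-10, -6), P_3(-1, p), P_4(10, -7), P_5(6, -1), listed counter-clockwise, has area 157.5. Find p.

The doubled signed area Σ (x_i y_{i+1} − x_{i+1} y_i) is linear in p.
With p=0 it equals 175; the coefficient of p is -20 (from the two edges through P_3).
So -20·p + 175 = 2·157.5 = 315 ⇒ p = -7.

-7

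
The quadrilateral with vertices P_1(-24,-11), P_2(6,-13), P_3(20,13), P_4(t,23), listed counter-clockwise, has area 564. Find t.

25

The doubled signed area Σ (x_i y_{i+1} − x_{i+1} y_i) is linear in t.
With t=0 it equals 1728; the coefficient of t is -24 (from the two edges through P_4).
So -24·t + 1728 = 2·564 = 1128 ⇒ t = 25.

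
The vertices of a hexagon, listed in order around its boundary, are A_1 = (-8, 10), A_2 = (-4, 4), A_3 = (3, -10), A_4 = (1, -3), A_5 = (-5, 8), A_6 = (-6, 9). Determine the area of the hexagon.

Σ = (8) + (28) + (1) + (-7) + (3) + (12) = 45
Area = |Σ|/2 = 22.5.

22.5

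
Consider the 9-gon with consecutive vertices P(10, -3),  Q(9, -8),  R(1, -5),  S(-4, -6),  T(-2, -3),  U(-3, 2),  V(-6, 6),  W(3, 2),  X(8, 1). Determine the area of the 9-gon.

106

Apply the shoelace formula: 2A = Σ (x_i·y_{i+1} − x_{i+1}·y_i), indices taken mod 9.
Σ = (-53) + (-37) + (-26) + (0) + (-13) + (-6) + (-30) + (-13) + (-34) = -212
Area = |Σ|/2 = 106.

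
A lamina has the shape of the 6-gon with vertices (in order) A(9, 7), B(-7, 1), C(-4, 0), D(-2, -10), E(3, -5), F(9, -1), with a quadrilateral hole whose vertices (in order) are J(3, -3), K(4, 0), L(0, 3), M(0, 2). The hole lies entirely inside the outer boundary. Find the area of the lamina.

119

Outer boundary:
Apply Gauss's area formula: 2A = Σ (x_i·y_{i+1} − x_{i+1}·y_i), indices taken mod 6.
A→B: (9)(1) − (-7)(7) = 58
B→C: (-7)(0) − (-4)(1) = 4
C→D: (-4)(-10) − (-2)(0) = 40
D→E: (-2)(-5) − (3)(-10) = 40
E→F: (3)(-1) − (9)(-5) = 42
F→A: (9)(7) − (9)(-1) = 72
Σ = 256
Area = |Σ|/2 = 128.
Hole:
Apply Gauss's area formula: 2A = Σ (x_i·y_{i+1} − x_{i+1}·y_i), indices taken mod 4.
Σ = (12) + (12) + (0) + (-6) = 18
Area = |Σ|/2 = 9.
Net area = 128 − 9 = 119.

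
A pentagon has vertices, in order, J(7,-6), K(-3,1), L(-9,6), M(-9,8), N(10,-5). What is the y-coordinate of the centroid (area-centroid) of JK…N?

Apply the shoelace (surveyor's) formula. First the cross-terms c_i = x_i·y_{i+1} − x_{i+1}·y_i:
  -11, -9, -18, -35, -25  ⇒  2A = -98, A = -49.
Then Σ (y_i + y_{i+1})·c_i = -90, so ȳ = -90 / (6·(-49)) = 15/49.

15/49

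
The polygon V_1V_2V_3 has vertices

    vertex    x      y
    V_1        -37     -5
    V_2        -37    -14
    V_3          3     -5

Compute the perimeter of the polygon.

|V_1V_2| = √((0)² + (-9)²) = √81 = 9
|V_2V_3| = √((40)² + (9)²) = √1681 = 41
|V_3V_1| = √((-40)² + (0)²) = √1600 = 40
Perimeter = 9 + 41 + 40 = 90.

90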